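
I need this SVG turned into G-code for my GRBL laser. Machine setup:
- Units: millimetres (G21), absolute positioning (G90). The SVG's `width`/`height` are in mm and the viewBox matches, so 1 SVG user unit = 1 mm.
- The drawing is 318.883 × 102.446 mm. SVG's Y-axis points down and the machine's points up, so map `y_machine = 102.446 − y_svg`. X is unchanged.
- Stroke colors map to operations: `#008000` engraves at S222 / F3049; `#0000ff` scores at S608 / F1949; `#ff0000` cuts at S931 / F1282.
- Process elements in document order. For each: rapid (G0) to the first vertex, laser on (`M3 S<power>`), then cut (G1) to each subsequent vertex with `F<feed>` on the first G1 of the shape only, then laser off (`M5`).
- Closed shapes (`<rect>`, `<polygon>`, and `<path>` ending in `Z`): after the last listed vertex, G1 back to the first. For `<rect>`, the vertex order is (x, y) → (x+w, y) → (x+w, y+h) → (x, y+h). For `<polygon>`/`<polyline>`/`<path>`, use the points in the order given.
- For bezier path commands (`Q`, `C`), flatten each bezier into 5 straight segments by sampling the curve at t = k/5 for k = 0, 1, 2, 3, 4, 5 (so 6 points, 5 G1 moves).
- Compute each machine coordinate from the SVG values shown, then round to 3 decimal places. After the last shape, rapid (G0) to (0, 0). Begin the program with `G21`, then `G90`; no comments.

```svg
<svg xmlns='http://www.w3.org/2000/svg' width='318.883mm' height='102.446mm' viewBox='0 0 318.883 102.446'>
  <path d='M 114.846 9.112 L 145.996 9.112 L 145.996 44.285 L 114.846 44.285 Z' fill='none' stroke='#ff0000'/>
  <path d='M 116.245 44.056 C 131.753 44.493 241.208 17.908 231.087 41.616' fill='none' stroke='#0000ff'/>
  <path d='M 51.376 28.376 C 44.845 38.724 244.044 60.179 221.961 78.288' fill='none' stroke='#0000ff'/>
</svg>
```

G21
G90
G0 X114.846 Y93.334
M3 S931
G1 X145.996 Y93.334 F1282
G1 X145.996 Y58.161
G1 X114.846 Y58.161
G1 X114.846 Y93.334
M5
G0 X116.245 Y58.390
M3 S608
G1 X135.115 Y60.752 F1949
G1 X166.284 Y65.888
G1 X199.501 Y70.087
G1 X224.519 Y69.638
G1 X231.087 Y60.830
M5
G0 X51.376 Y74.070
M3 S608
G1 X68.729 Y66.644 F1949
G1 X114.960 Y57.246
G1 X169.574 Y46.570
G1 X212.073 Y35.309
G1 X221.961 Y24.158
M5
G0 X0.000 Y0.000

Since the viewBox matches the mm dimensions, user units are millimetres directly. The only transform is the Y-flip y_m = 102.446 − y_svg.

Shape 1 is a rectangle drawn with `<path>`. Its stroke #ff0000 means cut at S931, F1282. After flipping Y the toolpath is (114.846,93.334) → (145.996,93.334) → (145.996,58.161) → (114.846,58.161) → (114.846,93.334), returning to the start.

Shape 2 is a cubic bezier drawn with `<path>`. Its stroke #0000ff means score at S608, F1949. After flipping Y the toolpath is (116.245,58.390) → (135.115,60.752) → (166.284,65.888) → (199.501,70.087) → (224.519,69.638) → (231.087,60.830).

Shape 3 is a cubic bezier drawn with `<path>`. Its stroke #0000ff means score at S608, F1949. After flipping Y the toolpath is (51.376,74.070) → (68.729,66.644) → (114.960,57.246) → (169.574,46.570) → (212.073,35.309) → (221.961,24.158).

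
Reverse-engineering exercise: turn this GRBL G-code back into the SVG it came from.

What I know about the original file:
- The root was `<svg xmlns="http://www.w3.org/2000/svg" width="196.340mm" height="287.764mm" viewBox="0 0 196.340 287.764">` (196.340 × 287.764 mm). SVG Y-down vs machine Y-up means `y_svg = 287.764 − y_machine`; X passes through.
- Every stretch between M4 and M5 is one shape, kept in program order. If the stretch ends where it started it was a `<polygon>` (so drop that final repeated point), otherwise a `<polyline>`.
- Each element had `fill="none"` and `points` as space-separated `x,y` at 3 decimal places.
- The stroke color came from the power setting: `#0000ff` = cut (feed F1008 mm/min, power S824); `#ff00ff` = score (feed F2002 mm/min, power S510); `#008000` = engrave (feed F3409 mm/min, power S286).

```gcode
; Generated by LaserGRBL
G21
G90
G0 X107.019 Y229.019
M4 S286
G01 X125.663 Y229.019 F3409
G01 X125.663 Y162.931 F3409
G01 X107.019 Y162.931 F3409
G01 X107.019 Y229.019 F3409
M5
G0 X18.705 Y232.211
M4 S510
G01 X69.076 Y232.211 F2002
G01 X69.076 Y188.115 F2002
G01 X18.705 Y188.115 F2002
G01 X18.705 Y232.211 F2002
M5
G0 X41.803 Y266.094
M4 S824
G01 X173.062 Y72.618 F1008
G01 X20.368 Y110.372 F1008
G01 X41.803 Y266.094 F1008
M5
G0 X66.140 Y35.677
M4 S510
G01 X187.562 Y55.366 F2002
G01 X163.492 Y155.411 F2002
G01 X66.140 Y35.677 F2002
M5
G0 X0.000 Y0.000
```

<svg xmlns="http://www.w3.org/2000/svg" width="196.340mm" height="287.764mm" viewBox="0 0 196.340 287.764">
  <polygon points="107.019,58.745 125.663,58.745 125.663,124.833 107.019,124.833" fill="none" stroke="#008000"/>
  <polygon points="18.705,55.553 69.076,55.553 69.076,99.649 18.705,99.649" fill="none" stroke="#ff00ff"/>
  <polygon points="41.803,21.670 173.062,215.146 20.368,177.392" fill="none" stroke="#0000ff"/>
  <polygon points="66.140,252.087 187.562,232.398 163.492,132.353" fill="none" stroke="#ff00ff"/>
</svg>

Each laser-on run becomes one SVG element. Flip Y back into SVG space with y_svg = 287.764 − y_machine.

Run 1: the run's S286 means `#008000` (engrave). The run returns to its start, so emit a `<polygon>` with points (Y-flipped): 107.019,58.745 125.663,58.745 125.663,124.833 107.019,124.833.

Run 2: power S510 maps to stroke `#ff00ff` (score). The run returns to its start, so emit a `<polygon>` with points (Y-flipped): 18.705,55.553 69.076,55.553 69.076,99.649 18.705,99.649.

Run 3: power S824 maps to stroke `#0000ff` (cut). The run returns to its start, so emit a `<polygon>` with points (Y-flipped): 41.803,21.670 173.062,215.146 20.368,177.392.

Run 4: the run's S510 means `#ff00ff` (score). The run returns to its start, so emit a `<polygon>` with points (Y-flipped): 66.140,252.087 187.562,232.398 163.492,132.353.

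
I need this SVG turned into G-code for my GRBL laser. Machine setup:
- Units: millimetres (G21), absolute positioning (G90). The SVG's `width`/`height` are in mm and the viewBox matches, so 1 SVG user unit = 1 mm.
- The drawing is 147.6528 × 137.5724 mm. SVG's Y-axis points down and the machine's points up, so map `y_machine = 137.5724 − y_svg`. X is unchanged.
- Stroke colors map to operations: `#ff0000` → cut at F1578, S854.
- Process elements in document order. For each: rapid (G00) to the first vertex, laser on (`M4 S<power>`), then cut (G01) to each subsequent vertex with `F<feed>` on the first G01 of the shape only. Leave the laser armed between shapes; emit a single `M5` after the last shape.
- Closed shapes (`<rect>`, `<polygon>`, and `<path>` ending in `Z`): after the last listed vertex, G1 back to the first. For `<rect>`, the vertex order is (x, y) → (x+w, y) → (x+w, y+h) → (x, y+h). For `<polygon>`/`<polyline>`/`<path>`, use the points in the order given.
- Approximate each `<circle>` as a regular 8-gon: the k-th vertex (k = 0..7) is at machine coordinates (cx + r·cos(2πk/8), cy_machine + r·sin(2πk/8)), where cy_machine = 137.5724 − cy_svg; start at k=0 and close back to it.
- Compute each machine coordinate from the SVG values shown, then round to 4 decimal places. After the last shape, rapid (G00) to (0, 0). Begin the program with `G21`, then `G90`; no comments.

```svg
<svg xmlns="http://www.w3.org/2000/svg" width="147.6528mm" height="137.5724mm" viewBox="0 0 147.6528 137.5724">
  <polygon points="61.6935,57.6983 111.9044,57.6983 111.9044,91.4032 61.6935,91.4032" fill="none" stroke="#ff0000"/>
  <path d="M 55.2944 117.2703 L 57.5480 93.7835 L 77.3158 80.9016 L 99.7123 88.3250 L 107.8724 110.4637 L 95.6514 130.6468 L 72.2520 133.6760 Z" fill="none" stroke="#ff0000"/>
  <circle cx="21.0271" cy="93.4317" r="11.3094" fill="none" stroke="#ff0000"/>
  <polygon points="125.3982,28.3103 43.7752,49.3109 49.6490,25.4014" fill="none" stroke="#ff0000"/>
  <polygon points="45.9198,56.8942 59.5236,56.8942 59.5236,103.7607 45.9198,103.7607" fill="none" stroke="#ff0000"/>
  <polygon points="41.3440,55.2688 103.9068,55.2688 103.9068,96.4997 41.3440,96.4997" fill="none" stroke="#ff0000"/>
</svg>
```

G21
G90
G00 X61.6935 Y79.8741
M4 S854
G01 X111.9044 Y79.8741 F1578
G01 X111.9044 Y46.1692
G01 X61.6935 Y46.1692
G01 X61.6935 Y79.8741
G00 X55.2944 Y20.3021
M4 S854
G01 X57.5480 Y43.7889 F1578
G01 X77.3158 Y56.6708
G01 X99.7123 Y49.2474
G01 X107.8724 Y27.1087
G01 X95.6514 Y6.9256
G01 X72.2520 Y3.8964
G01 X55.2944 Y20.3021
G00 X32.3365 Y44.1407
M4 S854
G01 X29.0241 Y52.1377 F1578
G01 X21.0271 Y55.4501
G01 X13.0301 Y52.1377
G01 X9.7177 Y44.1407
G01 X13.0301 Y36.1437
G01 X21.0271 Y32.8313
G01 X29.0241 Y36.1437
G01 X32.3365 Y44.1407
G00 X125.3982 Y109.2621
M4 S854
G01 X43.7752 Y88.2615 F1578
G01 X49.6490 Y112.1710
G01 X125.3982 Y109.2621
G00 X45.9198 Y80.6782
M4 S854
G01 X59.5236 Y80.6782 F1578
G01 X59.5236 Y33.8117
G01 X45.9198 Y33.8117
G01 X45.9198 Y80.6782
G00 X41.3440 Y82.3036
M4 S854
G01 X103.9068 Y82.3036 F1578
G01 X103.9068 Y41.0727
G01 X41.3440 Y41.0727
G01 X41.3440 Y82.3036
M5
G00 X0.0000 Y0.0000

1 u = 1 mm; y_m = 137.5724 − y.

[1] `<polygon>` rectangle, #ff0000→cut S854 F1578: (61.6935,79.8741) → (111.9044,79.8741) → (111.9044,46.1692) → (61.6935,46.1692) → (61.6935,79.8741) (closed)

[2] `<path>` regular polygon, #ff0000→cut S854 F1578: (55.2944,20.3021) → (57.5480,43.7889) → (77.3158,56.6708) → (99.7123,49.2474) → (107.8724,27.1087) → (95.6514,6.9256) → (72.2520,3.8964) → (55.2944,20.3021) (closed)

[3] `<circle>` circle, #ff0000→cut S854 F1578: (32.3365,44.1407) → (29.0241,52.1377) → (21.0271,55.4501) → (13.0301,52.1377) → (9.7177,44.1407) → (13.0301,36.1437) → (21.0271,32.8313) → (29.0241,36.1437) → (32.3365,44.1407) (closed)

[4] `<polygon>` closed polygon, #ff0000→cut S854 F1578: (125.3982,109.2621) → (43.7752,88.2615) → (49.6490,112.1710) → (125.3982,109.2621) (closed)

[5] `<polygon>` rectangle, #ff0000→cut S854 F1578: (45.9198,80.6782) → (59.5236,80.6782) → (59.5236,33.8117) → (45.9198,33.8117) → (45.9198,80.6782) (closed)

[6] `<polygon>` rectangle, #ff0000→cut S854 F1578: (41.3440,82.3036) → (103.9068,82.3036) → (103.9068,41.0727) → (41.3440,41.0727) → (41.3440,82.3036) (closed)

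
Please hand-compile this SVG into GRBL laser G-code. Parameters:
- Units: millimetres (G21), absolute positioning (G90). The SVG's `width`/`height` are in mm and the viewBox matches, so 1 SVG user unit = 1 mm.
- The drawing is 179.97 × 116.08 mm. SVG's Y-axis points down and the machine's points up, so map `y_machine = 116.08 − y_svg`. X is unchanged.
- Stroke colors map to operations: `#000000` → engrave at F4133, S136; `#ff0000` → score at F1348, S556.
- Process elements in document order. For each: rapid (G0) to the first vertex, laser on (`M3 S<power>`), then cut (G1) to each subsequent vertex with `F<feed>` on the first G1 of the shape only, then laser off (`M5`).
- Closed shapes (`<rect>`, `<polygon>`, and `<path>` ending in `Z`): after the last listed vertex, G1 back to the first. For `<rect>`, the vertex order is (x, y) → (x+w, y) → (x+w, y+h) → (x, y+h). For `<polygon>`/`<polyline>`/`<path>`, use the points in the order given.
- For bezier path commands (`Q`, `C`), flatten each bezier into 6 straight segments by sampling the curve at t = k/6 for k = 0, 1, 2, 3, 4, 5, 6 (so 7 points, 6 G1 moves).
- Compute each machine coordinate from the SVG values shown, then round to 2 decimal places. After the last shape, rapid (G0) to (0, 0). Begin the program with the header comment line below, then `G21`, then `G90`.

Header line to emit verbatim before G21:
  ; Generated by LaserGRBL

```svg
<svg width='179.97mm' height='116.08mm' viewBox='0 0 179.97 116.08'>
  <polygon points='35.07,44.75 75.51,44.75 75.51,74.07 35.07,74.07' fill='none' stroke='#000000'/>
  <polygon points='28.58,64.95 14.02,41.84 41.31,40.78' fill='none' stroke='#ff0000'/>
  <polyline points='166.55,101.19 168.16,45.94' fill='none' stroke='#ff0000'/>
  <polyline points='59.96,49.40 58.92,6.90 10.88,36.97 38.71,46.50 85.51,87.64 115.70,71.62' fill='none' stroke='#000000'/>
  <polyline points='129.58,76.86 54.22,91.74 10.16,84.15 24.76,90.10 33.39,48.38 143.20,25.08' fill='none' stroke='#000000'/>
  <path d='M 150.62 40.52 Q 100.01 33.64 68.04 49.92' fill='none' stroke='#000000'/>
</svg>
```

; Generated by LaserGRBL
G21
G90
G0 X35.07 Y71.33
M3 S136
G1 X75.51 Y71.33 F4133
G1 X75.51 Y42.01
G1 X35.07 Y42.01
G1 X35.07 Y71.33
M5
G0 X28.58 Y51.13
M3 S556
G1 X14.02 Y74.24 F1348
G1 X41.31 Y75.30
G1 X28.58 Y51.13
M5
G0 X166.55 Y14.89
M3 S556
G1 X168.16 Y70.14 F1348
M5
G0 X59.96 Y66.68
M3 S136
G1 X58.92 Y109.18 F4133
G1 X10.88 Y79.11
G1 X38.71 Y69.58
G1 X85.51 Y28.44
G1 X115.70 Y44.46
M5
G0 X129.58 Y39.22
M3 S136
G1 X54.22 Y24.34 F4133
G1 X10.16 Y31.93
G1 X24.76 Y25.98
G1 X33.39 Y67.70
G1 X143.20 Y91.00
M5
G0 X150.62 Y75.56
M3 S136
G1 X134.27 Y77.21 F4133
G1 X118.95 Y77.57
G1 X104.67 Y76.65
G1 X91.42 Y74.44
G1 X79.21 Y70.94
G1 X68.04 Y66.16
M5
G0 X0.00 Y0.00

Since the viewBox matches the mm dimensions, user units are millimetres directly. The only transform is the Y-flip y_m = 116.08 − y_svg.

Shape 1 is a rectangle drawn with `<polygon>`. Its stroke #000000 means engrave at S136, F4133. After flipping Y the toolpath is (35.07,71.33) → (75.51,71.33) → (75.51,42.01) → (35.07,42.01) → (35.07,71.33), returning to the start.

Shape 2 is a regular polygon drawn with `<polygon>`. Its stroke #ff0000 means score at S556, F1348. After flipping Y the toolpath is (28.58,51.13) → (14.02,74.24) → (41.31,75.30) → (28.58,51.13), returning to the start.

Shape 3 is a line segment drawn with `<polyline>`. Its stroke #ff0000 means score at S556, F1348. After flipping Y the toolpath is (166.55,14.89) → (168.16,70.14).

Shape 4 is a open polyline drawn with `<polyline>`. Its stroke #000000 means engrave at S136, F4133. After flipping Y the toolpath is (59.96,66.68) → (58.92,109.18) → (10.88,79.11) → (38.71,69.58) → (85.51,28.44) → (115.70,44.46).

Shape 5 is a open polyline drawn with `<polyline>`. Its stroke #000000 means engrave at S136, F4133. After flipping Y the toolpath is (129.58,39.22) → (54.22,24.34) → (10.16,31.93) → (24.76,25.98) → (33.39,67.70) → (143.20,91.00).

Shape 6 is a quadratic bezier drawn with `<path>`. Its stroke #000000 means engrave at S136, F4133. After flipping Y the toolpath is (150.62,75.56) → (134.27,77.21) → (118.95,77.57) → (104.67,76.65) → (91.42,74.44) → (79.21,70.94) → (68.04,66.16).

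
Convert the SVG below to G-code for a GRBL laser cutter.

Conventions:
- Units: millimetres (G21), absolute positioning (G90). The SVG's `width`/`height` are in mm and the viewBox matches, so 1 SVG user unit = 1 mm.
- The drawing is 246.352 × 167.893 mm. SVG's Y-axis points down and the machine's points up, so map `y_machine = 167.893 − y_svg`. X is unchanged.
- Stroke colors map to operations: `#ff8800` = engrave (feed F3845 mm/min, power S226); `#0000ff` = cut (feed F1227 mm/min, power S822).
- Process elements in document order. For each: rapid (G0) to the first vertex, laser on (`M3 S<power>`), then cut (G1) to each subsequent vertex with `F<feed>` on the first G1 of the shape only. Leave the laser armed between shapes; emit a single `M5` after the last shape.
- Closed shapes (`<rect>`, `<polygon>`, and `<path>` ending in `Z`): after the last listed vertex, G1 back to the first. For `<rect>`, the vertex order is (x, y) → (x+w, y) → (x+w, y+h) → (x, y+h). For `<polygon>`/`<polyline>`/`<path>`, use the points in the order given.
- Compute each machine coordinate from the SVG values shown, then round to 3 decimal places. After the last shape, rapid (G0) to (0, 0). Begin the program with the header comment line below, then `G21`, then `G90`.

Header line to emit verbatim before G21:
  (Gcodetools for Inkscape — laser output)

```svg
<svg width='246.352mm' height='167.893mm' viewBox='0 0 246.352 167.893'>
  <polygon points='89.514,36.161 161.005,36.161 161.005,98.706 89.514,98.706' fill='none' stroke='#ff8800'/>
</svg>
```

1 u = 1 mm; y_m = 167.893 − y.

[1] `<polygon>` rectangle, #ff8800→engrave S226 F3845: (89.514,131.732) → (161.005,131.732) → (161.005,69.187) → (89.514,69.187) → (89.514,131.732) (closed)

(Gcodetools for Inkscape — laser output)
G21
G90
G0 X89.514 Y131.732
M3 S226
G1 X161.005 Y131.732 F3845
G1 X161.005 Y69.187
G1 X89.514 Y69.187
G1 X89.514 Y131.732
M5
G0 X0.000 Y0.000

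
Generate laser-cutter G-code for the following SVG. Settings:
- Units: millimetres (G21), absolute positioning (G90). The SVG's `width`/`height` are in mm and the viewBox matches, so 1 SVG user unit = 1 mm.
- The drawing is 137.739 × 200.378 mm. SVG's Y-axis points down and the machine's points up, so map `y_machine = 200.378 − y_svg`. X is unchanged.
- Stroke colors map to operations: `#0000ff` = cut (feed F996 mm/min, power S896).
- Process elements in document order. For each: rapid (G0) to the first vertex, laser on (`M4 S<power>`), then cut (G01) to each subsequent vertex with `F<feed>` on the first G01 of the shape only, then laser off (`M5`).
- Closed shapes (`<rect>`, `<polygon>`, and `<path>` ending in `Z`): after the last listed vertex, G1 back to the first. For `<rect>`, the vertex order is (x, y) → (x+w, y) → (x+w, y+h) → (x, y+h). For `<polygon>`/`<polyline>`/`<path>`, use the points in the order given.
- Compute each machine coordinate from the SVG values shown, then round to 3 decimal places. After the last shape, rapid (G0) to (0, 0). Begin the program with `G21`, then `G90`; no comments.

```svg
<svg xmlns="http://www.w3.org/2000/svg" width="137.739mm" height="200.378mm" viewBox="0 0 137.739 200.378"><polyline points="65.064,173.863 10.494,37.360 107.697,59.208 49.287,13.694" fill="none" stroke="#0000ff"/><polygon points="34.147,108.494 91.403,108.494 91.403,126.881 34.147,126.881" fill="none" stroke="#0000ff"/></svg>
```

Since the viewBox matches the mm dimensions, user units are millimetres directly. The only transform is the Y-flip y_m = 200.378 − y_svg.

Shape 1 is a open polyline drawn with `<polyline>`. Its stroke #0000ff means cut at S896, F996. After flipping Y the toolpath is (65.064,26.515) → (10.494,163.018) → (107.697,141.170) → (49.287,186.684).

Shape 2 is a rectangle drawn with `<polygon>`. Its stroke #0000ff means cut at S896, F996. After flipping Y the toolpath is (34.147,91.884) → (91.403,91.884) → (91.403,73.497) → (34.147,73.497) → (34.147,91.884), returning to the start.

G21
G90
G0 X65.064 Y26.515
M4 S896
G01 X10.494 Y163.018 F996
G01 X107.697 Y141.170
G01 X49.287 Y186.684
M5
G0 X34.147 Y91.884
M4 S896
G01 X91.403 Y91.884 F996
G01 X91.403 Y73.497
G01 X34.147 Y73.497
G01 X34.147 Y91.884
M5
G0 X0.000 Y0.000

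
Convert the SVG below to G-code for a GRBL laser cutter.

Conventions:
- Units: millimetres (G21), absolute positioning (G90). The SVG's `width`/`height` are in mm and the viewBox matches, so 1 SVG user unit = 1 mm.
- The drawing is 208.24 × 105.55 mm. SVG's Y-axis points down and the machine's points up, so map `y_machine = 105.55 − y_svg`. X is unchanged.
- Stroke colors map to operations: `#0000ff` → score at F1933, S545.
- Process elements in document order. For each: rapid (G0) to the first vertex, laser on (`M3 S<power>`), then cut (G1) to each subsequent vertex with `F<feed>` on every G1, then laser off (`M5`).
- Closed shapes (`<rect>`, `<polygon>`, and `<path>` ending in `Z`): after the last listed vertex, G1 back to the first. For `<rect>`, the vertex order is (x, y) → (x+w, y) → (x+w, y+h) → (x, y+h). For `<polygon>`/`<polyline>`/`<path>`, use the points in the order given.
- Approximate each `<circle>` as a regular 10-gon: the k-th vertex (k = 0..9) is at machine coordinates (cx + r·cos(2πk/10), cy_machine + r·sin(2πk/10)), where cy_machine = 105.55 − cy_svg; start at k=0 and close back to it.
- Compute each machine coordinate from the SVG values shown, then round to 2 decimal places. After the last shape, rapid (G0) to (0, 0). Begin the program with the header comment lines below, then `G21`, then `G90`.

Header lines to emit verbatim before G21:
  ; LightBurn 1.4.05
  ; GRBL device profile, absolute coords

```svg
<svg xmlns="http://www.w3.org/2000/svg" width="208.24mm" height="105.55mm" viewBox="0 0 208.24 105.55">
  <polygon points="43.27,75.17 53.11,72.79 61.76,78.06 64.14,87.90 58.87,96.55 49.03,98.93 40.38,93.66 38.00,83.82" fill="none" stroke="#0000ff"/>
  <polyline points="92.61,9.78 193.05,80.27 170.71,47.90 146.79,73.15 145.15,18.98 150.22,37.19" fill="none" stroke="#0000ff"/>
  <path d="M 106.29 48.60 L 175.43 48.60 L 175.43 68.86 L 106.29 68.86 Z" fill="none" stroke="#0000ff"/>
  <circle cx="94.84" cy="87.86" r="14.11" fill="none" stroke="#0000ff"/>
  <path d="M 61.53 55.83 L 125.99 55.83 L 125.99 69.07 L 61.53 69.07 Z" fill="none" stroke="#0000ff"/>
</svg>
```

; LightBurn 1.4.05
; GRBL device profile, absolute coords
G21
G90
G0 X43.27 Y30.38
M3 S545
G1 X53.11 Y32.76 F1933
G1 X61.76 Y27.49 F1933
G1 X64.14 Y17.65 F1933
G1 X58.87 Y9.00 F1933
G1 X49.03 Y6.62 F1933
G1 X40.38 Y11.89 F1933
G1 X38.00 Y21.73 F1933
G1 X43.27 Y30.38 F1933
M5
G0 X92.61 Y95.77
M3 S545
G1 X193.05 Y25.28 F1933
G1 X170.71 Y57.65 F1933
G1 X146.79 Y32.40 F1933
G1 X145.15 Y86.57 F1933
G1 X150.22 Y68.36 F1933
M5
G0 X106.29 Y56.95
M3 S545
G1 X175.43 Y56.95 F1933
G1 X175.43 Y36.69 F1933
G1 X106.29 Y36.69 F1933
G1 X106.29 Y56.95 F1933
M5
G0 X108.95 Y17.69
M3 S545
G1 X106.26 Y25.98 F1933
G1 X99.20 Y31.11 F1933
G1 X90.48 Y31.11 F1933
G1 X83.42 Y25.98 F1933
G1 X80.73 Y17.69 F1933
G1 X83.42 Y9.40 F1933
G1 X90.48 Y4.27 F1933
G1 X99.20 Y4.27 F1933
G1 X106.26 Y9.40 F1933
G1 X108.95 Y17.69 F1933
M5
G0 X61.53 Y49.72
M3 S545
G1 X125.99 Y49.72 F1933
G1 X125.99 Y36.48 F1933
G1 X61.53 Y36.48 F1933
G1 X61.53 Y49.72 F1933
M5
G0 X0.00 Y0.00

1 u = 1 mm; y_m = 105.55 − y.

[1] `<polygon>` regular polygon, #0000ff→score S545 F1933: (43.27,30.38) → (53.11,32.76) → (61.76,27.49) → (64.14,17.65) → (58.87,9.00) → (49.03,6.62) → (40.38,11.89) → (38.00,21.73) → (43.27,30.38) (closed)

[2] `<polyline>` open polyline, #0000ff→score S545 F1933: (92.61,95.77) → (193.05,25.28) → (170.71,57.65) → (146.79,32.40) → (145.15,86.57) → (150.22,68.36)

[3] `<path>` rectangle, #0000ff→score S545 F1933: (106.29,56.95) → (175.43,56.95) → (175.43,36.69) → (106.29,36.69) → (106.29,56.95) (closed)

[4] `<circle>` circle, #0000ff→score S545 F1933: (108.95,17.69) → (106.26,25.98) → (99.20,31.11) → (90.48,31.11) → (83.42,25.98) → (80.73,17.69) → (83.42,9.40) → (90.48,4.27) → (99.20,4.27) → (106.26,9.40) → (108.95,17.69) (closed)

[5] `<path>` rectangle, #0000ff→score S545 F1933: (61.53,49.72) → (125.99,49.72) → (125.99,36.48) → (61.53,36.48) → (61.53,49.72) (closed)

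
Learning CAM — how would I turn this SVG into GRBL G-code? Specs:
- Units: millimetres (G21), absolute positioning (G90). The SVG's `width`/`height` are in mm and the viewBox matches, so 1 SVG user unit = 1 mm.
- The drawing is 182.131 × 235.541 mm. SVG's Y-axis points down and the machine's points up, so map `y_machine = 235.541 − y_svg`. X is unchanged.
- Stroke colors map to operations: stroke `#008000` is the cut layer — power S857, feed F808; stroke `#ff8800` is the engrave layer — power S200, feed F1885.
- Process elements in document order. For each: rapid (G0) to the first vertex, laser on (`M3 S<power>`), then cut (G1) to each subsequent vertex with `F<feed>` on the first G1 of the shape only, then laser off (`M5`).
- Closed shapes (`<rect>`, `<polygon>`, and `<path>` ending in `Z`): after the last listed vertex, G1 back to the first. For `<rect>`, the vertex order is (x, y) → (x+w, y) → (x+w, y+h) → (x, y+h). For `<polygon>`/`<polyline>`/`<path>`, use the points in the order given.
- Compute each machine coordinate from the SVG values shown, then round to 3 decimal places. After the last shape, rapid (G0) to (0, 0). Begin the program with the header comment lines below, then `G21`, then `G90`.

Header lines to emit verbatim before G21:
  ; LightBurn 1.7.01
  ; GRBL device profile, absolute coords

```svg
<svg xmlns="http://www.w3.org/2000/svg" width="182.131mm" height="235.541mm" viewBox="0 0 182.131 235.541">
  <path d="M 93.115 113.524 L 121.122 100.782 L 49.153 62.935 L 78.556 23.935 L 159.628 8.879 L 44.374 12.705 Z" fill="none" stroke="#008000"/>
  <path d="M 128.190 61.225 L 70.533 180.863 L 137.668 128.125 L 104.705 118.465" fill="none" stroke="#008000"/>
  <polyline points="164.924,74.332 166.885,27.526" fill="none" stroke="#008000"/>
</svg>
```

1 u = 1 mm; y_m = 235.541 − y.

[1] `<path>` closed polygon, #008000→cut S857 F808: (93.115,122.017) → (121.122,134.759) → (49.153,172.606) → (78.556,211.606) → (159.628,226.662) → (44.374,222.836) → (93.115,122.017) (closed)

[2] `<path>` open polyline, #008000→cut S857 F808: (128.190,174.316) → (70.533,54.678) → (137.668,107.416) → (104.705,117.076)

[3] `<polyline>` line segment, #008000→cut S857 F808: (164.924,161.209) → (166.885,208.015)

; LightBurn 1.7.01
; GRBL device profile, absolute coords
G21
G90
G0 X93.115 Y122.017
M3 S857
G1 X121.122 Y134.759 F808
G1 X49.153 Y172.606
G1 X78.556 Y211.606
G1 X159.628 Y226.662
G1 X44.374 Y222.836
G1 X93.115 Y122.017
M5
G0 X128.190 Y174.316
M3 S857
G1 X70.533 Y54.678 F808
G1 X137.668 Y107.416
G1 X104.705 Y117.076
M5
G0 X164.924 Y161.209
M3 S857
G1 X166.885 Y208.015 F808
M5
G0 X0.000 Y0.000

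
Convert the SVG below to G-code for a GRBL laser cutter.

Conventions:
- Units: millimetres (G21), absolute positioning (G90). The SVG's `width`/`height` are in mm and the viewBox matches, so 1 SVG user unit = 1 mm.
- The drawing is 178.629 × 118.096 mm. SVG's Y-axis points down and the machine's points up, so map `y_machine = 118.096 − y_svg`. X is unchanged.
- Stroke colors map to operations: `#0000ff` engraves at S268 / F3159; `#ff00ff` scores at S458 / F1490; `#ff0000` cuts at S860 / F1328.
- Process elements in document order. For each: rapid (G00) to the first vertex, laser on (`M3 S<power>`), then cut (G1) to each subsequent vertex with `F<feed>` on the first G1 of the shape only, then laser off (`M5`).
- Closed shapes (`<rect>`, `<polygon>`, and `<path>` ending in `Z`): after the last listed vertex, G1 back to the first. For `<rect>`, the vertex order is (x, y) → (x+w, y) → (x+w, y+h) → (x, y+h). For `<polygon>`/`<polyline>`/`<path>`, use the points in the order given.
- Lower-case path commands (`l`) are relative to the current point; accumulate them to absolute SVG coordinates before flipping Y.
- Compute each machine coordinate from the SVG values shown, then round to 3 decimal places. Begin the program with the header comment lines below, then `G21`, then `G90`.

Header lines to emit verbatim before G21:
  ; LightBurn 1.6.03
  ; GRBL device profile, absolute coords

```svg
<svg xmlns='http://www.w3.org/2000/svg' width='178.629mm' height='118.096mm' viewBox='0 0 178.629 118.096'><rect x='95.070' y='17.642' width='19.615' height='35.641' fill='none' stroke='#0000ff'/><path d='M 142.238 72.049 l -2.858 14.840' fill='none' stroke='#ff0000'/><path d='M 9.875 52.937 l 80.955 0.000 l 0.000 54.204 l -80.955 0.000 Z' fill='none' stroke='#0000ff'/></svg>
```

; LightBurn 1.6.03
; GRBL device profile, absolute coords
G21
G90
G00 X95.070 Y100.454
M3 S268
G1 X114.685 Y100.454 F3159
G1 X114.685 Y64.813
G1 X95.070 Y64.813
G1 X95.070 Y100.454
M5
G00 X142.238 Y46.047
M3 S860
G1 X139.380 Y31.207 F1328
M5
G00 X9.875 Y65.159
M3 S268
G1 X90.830 Y65.159 F3159
G1 X90.830 Y10.955
G1 X9.875 Y10.955
G1 X9.875 Y65.159
M5

1 u = 1 mm; y_m = 118.096 − y.

[1] `<rect>` rectangle, #0000ff→engrave S268 F3159: (95.070,100.454) → (114.685,100.454) → (114.685,64.813) → (95.070,64.813) → (95.070,100.454) (closed)

[2] `<path>` line segment, #ff0000→cut S860 F1328: (142.238,46.047) → (139.380,31.207)

[3] `<path>` rectangle, #0000ff→engrave S268 F3159: (9.875,65.159) → (90.830,65.159) → (90.830,10.955) → (9.875,10.955) → (9.875,65.159) (closed)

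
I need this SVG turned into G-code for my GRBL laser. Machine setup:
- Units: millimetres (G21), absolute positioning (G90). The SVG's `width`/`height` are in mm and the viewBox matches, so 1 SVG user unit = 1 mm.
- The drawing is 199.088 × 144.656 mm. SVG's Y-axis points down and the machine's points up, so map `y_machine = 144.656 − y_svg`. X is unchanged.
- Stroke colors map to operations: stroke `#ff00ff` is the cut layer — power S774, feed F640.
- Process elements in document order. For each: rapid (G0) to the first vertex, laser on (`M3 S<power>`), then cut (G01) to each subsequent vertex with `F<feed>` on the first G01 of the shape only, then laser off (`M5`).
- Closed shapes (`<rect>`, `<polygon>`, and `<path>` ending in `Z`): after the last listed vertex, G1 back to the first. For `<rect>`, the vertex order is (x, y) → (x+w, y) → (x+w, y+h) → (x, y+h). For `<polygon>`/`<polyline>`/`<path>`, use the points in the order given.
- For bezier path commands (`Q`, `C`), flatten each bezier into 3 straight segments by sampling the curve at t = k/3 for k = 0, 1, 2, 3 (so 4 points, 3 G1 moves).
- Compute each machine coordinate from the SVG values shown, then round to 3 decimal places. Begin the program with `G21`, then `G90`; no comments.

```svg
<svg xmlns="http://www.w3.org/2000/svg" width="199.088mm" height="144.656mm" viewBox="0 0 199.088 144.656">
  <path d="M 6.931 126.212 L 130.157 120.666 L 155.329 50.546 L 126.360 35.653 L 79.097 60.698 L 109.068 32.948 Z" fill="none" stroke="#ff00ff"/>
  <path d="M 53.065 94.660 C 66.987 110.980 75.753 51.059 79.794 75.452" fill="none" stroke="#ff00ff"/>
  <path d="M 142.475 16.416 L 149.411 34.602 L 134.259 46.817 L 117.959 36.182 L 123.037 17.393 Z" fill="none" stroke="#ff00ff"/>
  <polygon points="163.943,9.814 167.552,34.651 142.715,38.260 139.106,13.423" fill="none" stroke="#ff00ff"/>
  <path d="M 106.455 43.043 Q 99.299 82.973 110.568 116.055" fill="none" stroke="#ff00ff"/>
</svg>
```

G21
G90
G0 X6.931 Y18.444
M3 S774
G01 X130.157 Y23.990 F640
G01 X155.329 Y94.110
G01 X126.360 Y109.003
G01 X79.097 Y83.958
G01 X109.068 Y111.708
G01 X6.931 Y18.444
M5
G0 X53.065 Y49.996
M3 S774
G01 X65.284 Y53.143 F640
G01 X74.162 Y71.439
G01 X79.794 Y69.204
M5
G0 X142.475 Y128.240
M3 S774
G01 X149.411 Y110.054 F640
G01 X134.259 Y97.839
G01 X117.959 Y108.474
G01 X123.037 Y127.263
G01 X142.475 Y128.240
M5
G0 X163.943 Y134.842
M3 S774
G01 X167.552 Y110.005 F640
G01 X142.715 Y106.396
G01 X139.106 Y131.233
G01 X163.943 Y134.842
M5
G0 X106.455 Y101.613
M3 S774
G01 X103.732 Y75.754 F640
G01 X105.103 Y51.417
G01 X110.568 Y28.601
M5

viewBox `0 0 199.088 144.656` with mm width/height → 1 unit = 1 mm. Flip: y_m = 144.656 − y_svg.

**Shape 1** — `<path>` closed polygon, stroke `#ff00ff` → cut (S774, F640). Machine vertices: (6.931,18.444) → (130.157,23.990) → (155.329,94.110) → (126.360,109.003) → (79.097,83.958) → (109.068,111.708) → (6.931,18.444). Closed: final G1 returns to the first vertex.

**Shape 2** — `<path>` cubic bezier, stroke `#ff00ff` → cut (S774, F640). Control points (SVG): P0=(53.065,94.660), P1=(66.987,110.980), P2=(75.753,51.059), P3=(79.794,75.452); sampled at t=k/3. Machine vertices: (53.065,49.996) → (65.284,53.143) → (74.162,71.439) → (79.794,69.204). Open path.

**Shape 3** — `<path>` regular polygon, stroke `#ff00ff` → cut (S774, F640). Machine vertices: (142.475,128.240) → (149.411,110.054) → (134.259,97.839) → (117.959,108.474) → (123.037,127.263) → (142.475,128.240). Closed: final G1 returns to the first vertex.

**Shape 4** — `<polygon>` regular polygon, stroke `#ff00ff` → cut (S774, F640). Machine vertices: (163.943,134.842) → (167.552,110.005) → (142.715,106.396) → (139.106,131.233) → (163.943,134.842). Closed: final G1 returns to the first vertex.

**Shape 5** — `<path>` quadratic bezier, stroke `#ff00ff` → cut (S774, F640). Control points (SVG): P0=(106.455,43.043), P1=(99.299,82.973), P2=(110.568,116.055); sampled at t=k/3. Machine vertices: (106.455,101.613) → (103.732,75.754) → (105.103,51.417) → (110.568,28.601). Open path.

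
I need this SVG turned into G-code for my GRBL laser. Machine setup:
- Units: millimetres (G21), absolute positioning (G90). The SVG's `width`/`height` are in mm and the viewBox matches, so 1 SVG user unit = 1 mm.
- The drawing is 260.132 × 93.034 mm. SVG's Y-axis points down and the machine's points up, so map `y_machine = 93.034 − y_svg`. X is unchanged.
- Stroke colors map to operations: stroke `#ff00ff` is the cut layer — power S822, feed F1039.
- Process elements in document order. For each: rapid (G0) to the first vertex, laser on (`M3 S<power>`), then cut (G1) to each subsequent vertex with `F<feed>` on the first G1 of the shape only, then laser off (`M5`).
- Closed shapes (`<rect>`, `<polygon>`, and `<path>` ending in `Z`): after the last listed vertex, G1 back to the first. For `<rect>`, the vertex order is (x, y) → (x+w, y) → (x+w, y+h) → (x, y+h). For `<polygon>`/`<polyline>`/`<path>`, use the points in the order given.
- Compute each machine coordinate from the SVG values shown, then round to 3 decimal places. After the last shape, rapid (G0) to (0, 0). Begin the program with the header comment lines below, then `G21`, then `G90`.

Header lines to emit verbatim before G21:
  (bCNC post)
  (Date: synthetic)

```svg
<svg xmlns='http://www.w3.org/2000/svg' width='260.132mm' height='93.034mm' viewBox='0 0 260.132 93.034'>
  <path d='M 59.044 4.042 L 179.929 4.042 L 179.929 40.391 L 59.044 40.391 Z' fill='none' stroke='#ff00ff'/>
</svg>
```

Since the viewBox matches the mm dimensions, user units are millimetres directly. The only transform is the Y-flip y_m = 93.034 − y_svg.

Shape 1 is a rectangle drawn with `<path>`. Its stroke #ff00ff means cut at S822, F1039. After flipping Y the toolpath is (59.044,88.992) → (179.929,88.992) → (179.929,52.643) → (59.044,52.643) → (59.044,88.992), returning to the start.

(bCNC post)
(Date: synthetic)
G21
G90
G0 X59.044 Y88.992
M3 S822
G1 X179.929 Y88.992 F1039
G1 X179.929 Y52.643
G1 X59.044 Y52.643
G1 X59.044 Y88.992
M5
G0 X0.000 Y0.000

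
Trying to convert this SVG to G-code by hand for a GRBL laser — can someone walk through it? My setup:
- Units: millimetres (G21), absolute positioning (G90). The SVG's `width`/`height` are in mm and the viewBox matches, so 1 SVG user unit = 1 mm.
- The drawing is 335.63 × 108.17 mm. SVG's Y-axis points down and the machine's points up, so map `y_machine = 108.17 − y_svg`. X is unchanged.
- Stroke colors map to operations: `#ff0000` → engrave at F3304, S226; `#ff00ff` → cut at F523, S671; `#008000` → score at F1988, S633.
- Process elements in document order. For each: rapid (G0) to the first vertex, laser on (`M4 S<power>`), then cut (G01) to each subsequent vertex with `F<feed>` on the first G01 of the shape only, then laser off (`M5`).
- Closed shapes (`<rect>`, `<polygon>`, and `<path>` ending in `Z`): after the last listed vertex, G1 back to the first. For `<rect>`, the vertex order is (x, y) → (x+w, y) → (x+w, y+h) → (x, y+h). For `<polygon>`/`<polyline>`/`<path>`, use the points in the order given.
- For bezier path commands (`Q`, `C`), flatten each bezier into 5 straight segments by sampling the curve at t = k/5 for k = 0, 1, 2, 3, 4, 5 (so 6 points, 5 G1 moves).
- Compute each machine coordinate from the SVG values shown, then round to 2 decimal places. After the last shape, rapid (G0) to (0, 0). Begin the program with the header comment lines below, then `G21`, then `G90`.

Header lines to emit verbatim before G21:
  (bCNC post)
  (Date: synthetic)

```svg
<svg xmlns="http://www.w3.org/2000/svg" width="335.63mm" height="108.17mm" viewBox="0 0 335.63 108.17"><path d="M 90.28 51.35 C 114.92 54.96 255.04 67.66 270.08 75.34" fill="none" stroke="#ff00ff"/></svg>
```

(bCNC post)
(Date: synthetic)
G21
G90
G0 X90.28 Y56.82
M4 S671
G01 X117.00 Y53.68 F523
G01 X159.88 Y49.03
G01 X207.39 Y43.55
G01 X247.97 Y37.93
G01 X270.08 Y32.83
M5
G0 X0.00 Y0.00

viewBox `0 0 335.63 108.17` with mm width/height → 1 unit = 1 mm. Flip: y_m = 108.17 − y_svg.

**Shape 1** — `<path>` cubic bezier, stroke `#ff00ff` → cut (S671, F523). Control points (SVG): P0=(90.28,51.35), P1=(114.92,54.96), P2=(255.04,67.66), P3=(270.08,75.34); sampled at t=k/5. Machine vertices: (90.28,56.82) → (117.00,53.68) → (159.88,49.03) → (207.39,43.55) → (247.97,37.93) → (270.08,32.83). Open path.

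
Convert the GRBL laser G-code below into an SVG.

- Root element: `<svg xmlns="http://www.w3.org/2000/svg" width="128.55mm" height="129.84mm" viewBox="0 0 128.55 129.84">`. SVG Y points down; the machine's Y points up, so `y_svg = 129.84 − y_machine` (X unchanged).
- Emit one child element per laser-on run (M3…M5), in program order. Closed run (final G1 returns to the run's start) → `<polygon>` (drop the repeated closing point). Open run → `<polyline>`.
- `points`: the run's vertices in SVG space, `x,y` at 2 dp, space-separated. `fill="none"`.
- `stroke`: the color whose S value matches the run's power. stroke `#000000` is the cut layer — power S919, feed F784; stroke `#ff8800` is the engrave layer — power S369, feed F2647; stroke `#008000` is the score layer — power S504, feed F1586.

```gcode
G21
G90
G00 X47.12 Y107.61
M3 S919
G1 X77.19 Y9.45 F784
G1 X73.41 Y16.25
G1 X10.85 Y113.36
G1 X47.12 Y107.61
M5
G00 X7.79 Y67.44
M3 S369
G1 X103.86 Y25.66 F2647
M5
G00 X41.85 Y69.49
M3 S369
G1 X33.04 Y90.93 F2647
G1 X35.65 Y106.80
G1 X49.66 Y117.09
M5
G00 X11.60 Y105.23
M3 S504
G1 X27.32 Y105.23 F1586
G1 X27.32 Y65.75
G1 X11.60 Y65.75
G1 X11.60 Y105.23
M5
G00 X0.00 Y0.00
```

Each laser-on run becomes one SVG element. Flip Y back into SVG space with y_svg = 129.84 − y_machine.

Run 1: S919 ⇒ cut layer `#000000`. The run returns to its start, so emit a `<polygon>` with points (Y-flipped): 47.12,22.23 77.19,120.39 73.41,113.59 10.85,16.48.

Run 2: the run's S369 means `#ff8800` (engrave). The run is open, so emit a `<polyline>` with points (Y-flipped): 7.79,62.40 103.86,104.18.

Run 3: S369 ⇒ engrave layer `#ff8800`. The run is open, so emit a `<polyline>` with points (Y-flipped): 41.85,60.35 33.04,38.91 35.65,23.04 49.66,12.75.

Run 4: the run's S504 means `#008000` (score). The run returns to its start, so emit a `<polygon>` with points (Y-flipped): 11.60,24.61 27.32,24.61 27.32,64.09 11.60,64.09.

<svg xmlns="http://www.w3.org/2000/svg" width="128.55mm" height="129.84mm" viewBox="0 0 128.55 129.84">
  <polygon points="47.12,22.23 77.19,120.39 73.41,113.59 10.85,16.48" fill="none" stroke="#000000"/>
  <polyline points="7.79,62.40 103.86,104.18" fill="none" stroke="#ff8800"/>
  <polyline points="41.85,60.35 33.04,38.91 35.65,23.04 49.66,12.75" fill="none" stroke="#ff8800"/>
  <polygon points="11.60,24.61 27.32,24.61 27.32,64.09 11.60,64.09" fill="none" stroke="#008000"/>
</svg>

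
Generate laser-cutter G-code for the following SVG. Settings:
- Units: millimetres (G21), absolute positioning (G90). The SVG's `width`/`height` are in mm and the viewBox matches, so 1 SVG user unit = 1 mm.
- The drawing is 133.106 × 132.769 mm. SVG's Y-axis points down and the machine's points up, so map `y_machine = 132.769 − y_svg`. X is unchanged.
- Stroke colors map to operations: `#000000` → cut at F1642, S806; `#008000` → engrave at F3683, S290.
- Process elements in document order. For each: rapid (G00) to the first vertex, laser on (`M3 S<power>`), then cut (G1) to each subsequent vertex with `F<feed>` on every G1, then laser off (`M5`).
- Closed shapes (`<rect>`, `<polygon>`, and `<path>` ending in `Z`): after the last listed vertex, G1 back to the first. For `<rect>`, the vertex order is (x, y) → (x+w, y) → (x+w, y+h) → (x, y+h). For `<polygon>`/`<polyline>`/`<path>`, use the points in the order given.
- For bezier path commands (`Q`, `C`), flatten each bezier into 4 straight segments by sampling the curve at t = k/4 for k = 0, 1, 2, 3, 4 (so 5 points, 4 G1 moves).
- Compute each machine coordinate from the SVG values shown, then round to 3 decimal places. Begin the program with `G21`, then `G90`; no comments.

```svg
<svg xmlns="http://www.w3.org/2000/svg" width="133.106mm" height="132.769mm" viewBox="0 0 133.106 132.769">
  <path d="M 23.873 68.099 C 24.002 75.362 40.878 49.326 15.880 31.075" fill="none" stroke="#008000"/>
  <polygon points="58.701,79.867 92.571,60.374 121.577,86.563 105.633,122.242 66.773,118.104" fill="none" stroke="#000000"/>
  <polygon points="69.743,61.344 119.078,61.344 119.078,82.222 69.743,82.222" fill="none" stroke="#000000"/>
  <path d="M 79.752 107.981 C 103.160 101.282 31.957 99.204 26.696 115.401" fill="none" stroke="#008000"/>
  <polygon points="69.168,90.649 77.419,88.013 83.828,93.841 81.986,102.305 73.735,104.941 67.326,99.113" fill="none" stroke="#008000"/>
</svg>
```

Since the viewBox matches the mm dimensions, user units are millimetres directly. The only transform is the Y-flip y_m = 132.769 − y_svg.

Shape 1 is a cubic bezier drawn with `<path>`. Its stroke #008000 means engrave at S290, F3683. After flipping Y the toolpath is (23.873,64.670) → (26.194,64.824) → (29.299,73.614) → (27.693,87.188) → (15.880,101.694).

Shape 2 is a regular polygon drawn with `<polygon>`. Its stroke #000000 means cut at S806, F1642. After flipping Y the toolpath is (58.701,52.902) → (92.571,72.395) → (121.577,46.206) → (105.633,10.527) → (66.773,14.665) → (58.701,52.902), returning to the start.

Shape 3 is a rectangle drawn with `<polygon>`. Its stroke #000000 means cut at S806, F1642. After flipping Y the toolpath is (69.743,71.425) → (119.078,71.425) → (119.078,50.547) → (69.743,50.547) → (69.743,71.425), returning to the start.

Shape 4 is a cubic bezier drawn with `<path>`. Its stroke #008000 means engrave at S290, F3683. After flipping Y the toolpath is (79.752,24.788) → (82.077,28.732) → (63.975,29.664) → (40.497,26.303) → (26.696,17.368).

Shape 5 is a regular polygon drawn with `<polygon>`. Its stroke #008000 means engrave at S290, F3683. After flipping Y the toolpath is (69.168,42.120) → (77.419,44.756) → (83.828,38.928) → (81.986,30.464) → (73.735,27.828) → (67.326,33.656) → (69.168,42.120), returning to the start.

G21
G90
G00 X23.873 Y64.670
M3 S290
G1 X26.194 Y64.824 F3683
G1 X29.299 Y73.614 F3683
G1 X27.693 Y87.188 F3683
G1 X15.880 Y101.694 F3683
M5
G00 X58.701 Y52.902
M3 S806
G1 X92.571 Y72.395 F1642
G1 X121.577 Y46.206 F1642
G1 X105.633 Y10.527 F1642
G1 X66.773 Y14.665 F1642
G1 X58.701 Y52.902 F1642
M5
G00 X69.743 Y71.425
M3 S806
G1 X119.078 Y71.425 F1642
G1 X119.078 Y50.547 F1642
G1 X69.743 Y50.547 F1642
G1 X69.743 Y71.425 F1642
M5
G00 X79.752 Y24.788
M3 S290
G1 X82.077 Y28.732 F3683
G1 X63.975 Y29.664 F3683
G1 X40.497 Y26.303 F3683
G1 X26.696 Y17.368 F3683
M5
G00 X69.168 Y42.120
M3 S290
G1 X77.419 Y44.756 F3683
G1 X83.828 Y38.928 F3683
G1 X81.986 Y30.464 F3683
G1 X73.735 Y27.828 F3683
G1 X67.326 Y33.656 F3683
G1 X69.168 Y42.120 F3683
M5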